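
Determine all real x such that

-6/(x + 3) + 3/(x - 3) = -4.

Multiply both sides by (x + 3)(x - 3):
-6(x - 3) + 3(x + 3) = -4(x + 3)(x - 3).
Expand and collect terms: -4x^2 + 3x + 9 = 0.
By the quadratic formula, x = (-3 +/- sqrt(153)) / -8, so x ~= -1.1712 or x ~= 1.9212.
Neither value makes a denominator zero (x != -3, x != 3), so both are valid.

x = -1.1712 or x = 1.9212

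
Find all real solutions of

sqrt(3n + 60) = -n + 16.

Square both sides: 3n + 60 = (-n + 16)^2.
Expand and rearrange: n^2 - 35n + 196 = 0.
Solving gives n = 28 or n = 7.
Check each candidate in the original equation:
  n = 28: sqrt(144) = 12, while -n + 16 = -12 — extraneous.
  n = 7: sqrt(81) = 9, while -n + 16 = 9 — valid.

n = 7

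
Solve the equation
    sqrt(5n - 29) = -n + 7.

n = 6

Square both sides: 5n - 29 = (-n + 7)^2.
Expand and rearrange: n^2 - 19n + 78 = 0.
Solving gives n = 13 or n = 6.
Check each candidate in the original equation:
  n = 13: sqrt(36) = 6, while -n + 7 = -6 — extraneous.
  n = 6: sqrt(1) = 1, while -n + 7 = 1 — valid.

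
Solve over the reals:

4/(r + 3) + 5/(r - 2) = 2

Multiply both sides by (r + 3)(r - 2):
4(r - 2) + 5(r + 3) = 2(r + 3)(r - 2).
Expand and collect terms: 2r^2 - 7r - 19 = 0.
By the quadratic formula, r = (7 +/- sqrt(201)) / 4, so r ~= 5.2944 or r ~= -1.7944.
Neither value makes a denominator zero (r != -3, r != 2), so both are valid.

r = -1.7944 or r = 5.2944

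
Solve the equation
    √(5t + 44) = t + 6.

t = 1

Square both sides: 5t + 44 = (t + 6)².
Expand and rearrange: t² + 7t - 8 = 0.
Solving gives t = 1 or t = -8.
Check each candidate in the original equation:
  t = 1: √(49) = 7, while t + 6 = 7 — valid.
  t = -8: √(4) = 2, while t + 6 = -2 — extraneous.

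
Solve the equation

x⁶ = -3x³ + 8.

Let u = x³. The equation becomes u² + 3u - 8 = 0.
By the quadratic formula, u = -3/2 + √(41)/2 or u = -√(41)/2 - 3/2.
x³ = -3/2 + √(41)/2 gives x = ∛(-3/2 + √(41)/2) ≈ 1.1938.
x³ = -√(41)/2 - 3/2 gives x = -∛(3/2 + √(41)/2) ≈ -1.6753.

x = -1.6753 or x = 1.1938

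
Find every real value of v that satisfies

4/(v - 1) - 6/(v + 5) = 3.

v = -6.705 or v = 2.0383

Multiply both sides by (v - 1)(v + 5):
4(v + 5) - 6(v - 1) = 3(v - 1)(v + 5).
Expand and collect terms: 3v^2 + 14v - 41 = 0.
By the quadratic formula, v = (-14 +/- sqrt(688)) / 6, so v ~= 2.0383 or v ~= -6.705.
Neither value makes a denominator zero (v != 1, v != -5), so both are valid.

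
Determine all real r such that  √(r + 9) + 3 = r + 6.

Isolate the radical: √(r + 9) = r + 3.
Square both sides: r + 9 = (r + 3)².
Expand and rearrange: r² + 5r = 0.
Solving gives r = 0 or r = -5.
Check each candidate in the original equation:
  r = 0: √(9) = 3, while r + 3 = 3 — valid.
  r = -5: √(4) = 2, while r + 3 = -2 — extraneous.

r = 0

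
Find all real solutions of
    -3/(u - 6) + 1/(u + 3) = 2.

Multiply both sides by (u - 6)(u + 3):
-3(u + 3) + (u - 6) = 2(u - 6)(u + 3).
Expand and collect terms: 2u^2 - 4u - 21 = 0.
By the quadratic formula, u = (4 +/- sqrt(184)) / 4, so u ~= 4.3912 or u ~= -2.3912.
Neither value makes a denominator zero (u != 6, u != -3), so both are valid.

u = -2.3912 or u = 4.3912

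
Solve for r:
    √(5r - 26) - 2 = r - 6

r = 6 or r = 7

Isolate the radical: √(5r - 26) = r - 4.
Square both sides: 5r - 26 = (r - 4)².
Expand and rearrange: r² - 13r + 42 = 0.
Solving gives r = 7 or r = 6.
Check each candidate in the original equation:
  r = 7: √(9) = 3, while r - 4 = 3 — valid.
  r = 6: √(4) = 2, while r - 4 = 2 — valid.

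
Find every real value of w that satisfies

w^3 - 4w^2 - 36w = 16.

w = -4 or w = -0.4721 or w = 8.4721

Rearrange: w^3 - 4w^2 - 36w - 16 = 0.
Possible rational roots are divisors of -16. Testing w = -4 gives 0, so (w + 4) is a factor.
Divide: w^3 - 4w^2 - 36w - 16 = (w + 4)(w^2 - 8w - 4).
Apply the quadratic formula to w^2 - 8w - 4 = 0: w = (8 +/- sqrt(80))/2, i.e. w ~= 8.4721 or w ~= -0.4721.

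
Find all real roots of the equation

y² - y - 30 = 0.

y = -5 or y = 6

Factor: (y + 5)(y - 6) = 0.
So y = -5 or y = 6.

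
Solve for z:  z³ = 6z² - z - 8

z = -1 or z = 1.4384 or z = 5.5616

Rearrange: z³ - 6z² + z + 8 = 0.
Possible rational roots are divisors of 8. Testing z = -1 gives 0, so (z + 1) is a factor.
Divide: z³ - 6z² + z + 8 = (z + 1)(z² - 7z + 8).
Apply the quadratic formula to z² - 7z + 8 = 0: z = (7 ± √17)/2, i.e. z ≈ 5.5616 or z ≈ 1.4384.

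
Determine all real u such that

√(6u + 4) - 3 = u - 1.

u = 0 or u = 2

Isolate the radical: √(6u + 4) = u + 2.
Square both sides: 6u + 4 = (u + 2)².
Expand and rearrange: u² - 2u = 0.
Solving gives u = 2 or u = 0.
Check each candidate in the original equation:
  u = 2: √(16) = 4, while u + 2 = 4 — valid.
  u = 0: √(4) = 2, while u + 2 = 2 — valid.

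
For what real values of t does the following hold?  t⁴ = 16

t = -2 or t = 2

Let u = t². The equation becomes u² - 16 = 0.
Factor: (u - 4)(u + 4) = 0, so u = 4 or u = -4.
t² = 4 gives t = ±2.
t² = -4 < 0 has no real solution.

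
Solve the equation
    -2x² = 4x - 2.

x = -2.4142 or x = 0.4142

Rearrange to standard form: -2x² - 4x + 2 = 0.
Discriminant: (-4)² − 4·(-2)·2 = 32.
Quadratic formula: x = (4 ± √32) / (-4).
So x = -√(2) - 1 ≈ -2.4142 or x = -1 + √(2) ≈ 0.4142.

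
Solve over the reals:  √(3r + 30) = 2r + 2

Square both sides: 3r + 30 = (2r + 2)².
Expand and rearrange: 4r² + 5r - 26 = 0.
Solving gives r = 2 or r = -3.25.
Check each candidate in the original equation:
  r = 2: √(36) = 6, while 2r + 2 = 6 — valid.
  r = -3.25: √(20.25) = 4.5, while 2r + 2 = -4.5 — extraneous.

r = 2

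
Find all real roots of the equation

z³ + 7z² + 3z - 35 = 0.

z = -5 or z = -3.8284 or z = 1.8284

Possible rational roots are divisors of -35. Testing z = -5 gives 0, so (z + 5) is a factor.
Divide: z³ + 7z² + 3z - 35 = (z + 5)(z² + 2z - 7).
Apply the quadratic formula to z² + 2z - 7 = 0: z = (-2 ± √32)/2, i.e. z ≈ 1.8284 or z ≈ -3.8284.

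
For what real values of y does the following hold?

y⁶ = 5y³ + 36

y = -1.5874 or y = 2.0801

Let u = y³. The equation becomes u² - 5u - 36 = 0.
Factor: (u + 4)(u - 9) = 0, so u = -4 or u = 9.
y³ = -4 gives y = -∛(4) ≈ -1.5874.
y³ = 9 gives y = ∛(9) ≈ 2.0801.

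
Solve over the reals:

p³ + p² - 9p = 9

Rearrange: p³ + p² - 9p - 9 = 0.
Possible rational roots are divisors of -9. Testing p = -1 gives 0, so (p + 1) is a factor.
Divide: p³ + p² - 9p - 9 = (p + 1)(p² - 9).
Factor the quadratic: p = 3 or p = -3.

p = -3 or p = -1 or p = 3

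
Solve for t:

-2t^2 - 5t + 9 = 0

Discriminant: (-5)^2 - 4*(-2)*9 = 97.
Quadratic formula: t = (5 +/- sqrt(97)) / (-4).
So t = -sqrt(97)/4 - 5/4 ~= -3.7122 or t = -5/4 + sqrt(97)/4 ~= 1.2122.

t = -3.7122 or t = 1.2122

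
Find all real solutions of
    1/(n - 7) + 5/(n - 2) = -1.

Multiply both sides by (n - 7)(n - 2):
(n - 2) + 5(n - 7) = -(n - 7)(n - 2).
Expand and collect terms: -n^2 + 3n + 23 = 0.
By the quadratic formula, n = (-3 +/- sqrt(101)) / -2, so n ~= -3.5249 or n ~= 6.5249.
Neither value makes a denominator zero (n != 7, n != 2), so both are valid.

n = -3.5249 or n = 6.5249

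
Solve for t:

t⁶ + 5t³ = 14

t = -1.9129 or t = 1.2599

Let u = t³. The equation becomes u² + 5u - 14 = 0.
Factor: (u - 2)(u + 7) = 0, so u = 2 or u = -7.
t³ = 2 gives t = ∛(2) ≈ 1.2599.
t³ = -7 gives t = -∛(7) ≈ -1.9129.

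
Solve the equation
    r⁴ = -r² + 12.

r = -1.7321 or r = 1.7321

Let u = r². The equation becomes u² + u - 12 = 0.
Factor: (u + 4)(u - 3) = 0, so u = -4 or u = 3.
r² = -4 < 0 has no real solution.
r² = 3 gives r = ±√(3) ≈ ±1.7321.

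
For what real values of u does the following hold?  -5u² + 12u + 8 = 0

u = -0.5436 or u = 2.9436

Discriminant: (12)² − 4·(-5)·8 = 304.
Quadratic formula: u = (-12 ± √304) / (-10).
So u = 6/5 - 2·√(19)/5 ≈ -0.5436 or u = 6/5 + 2·√(19)/5 ≈ 2.9436.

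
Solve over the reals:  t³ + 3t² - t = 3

t = -3 or t = -1 or t = 1

Rearrange: t³ + 3t² - t - 3 = 0.
Possible rational roots are divisors of -3. Testing t = 1 gives 0, so (t - 1) is a factor.
Divide: t³ + 3t² - t - 3 = (t - 1)(t² + 4t + 3).
Factor the quadratic: t = -1 or t = -3.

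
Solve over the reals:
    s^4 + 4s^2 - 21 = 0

Let u = s^2. The equation becomes u^2 + 4u - 21 = 0.
Factor: (u + 7)(u - 3) = 0, so u = -7 or u = 3.
s^2 = -7 < 0 has no real solution.
s^2 = 3 gives s = +/-sqrt(3) ~= +/-1.7321.

s = -1.7321 or s = 1.7321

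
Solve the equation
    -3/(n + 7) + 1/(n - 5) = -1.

n = -3.6056 or n = 3.6056

Multiply both sides by (n + 7)(n - 5):
-3(n - 5) + (n + 7) = -(n + 7)(n - 5).
Expand and collect terms: -n² + 13 = 0.
By the quadratic formula, n = (0 ± √52) / -2, so n ≈ -3.6056 or n ≈ 3.6056.
Neither value makes a denominator zero (n ≠ -7, n ≠ 5), so both are valid.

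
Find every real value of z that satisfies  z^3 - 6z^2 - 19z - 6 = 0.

z = -2 or z = -0.3589 or z = 8.3589

Possible rational roots are divisors of -6. Testing z = -2 gives 0, so (z + 2) is a factor.
Divide: z^3 - 6z^2 - 19z - 6 = (z + 2)(z^2 - 8z - 3).
Apply the quadratic formula to z^2 - 8z - 3 = 0: z = (8 +/- sqrt(76))/2, i.e. z ~= 8.3589 or z ~= -0.3589.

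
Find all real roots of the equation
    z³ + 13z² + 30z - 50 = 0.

z = -9.099 or z = -5 or z = 1.099

Possible rational roots are divisors of -50. Testing z = -5 gives 0, so (z + 5) is a factor.
Divide: z³ + 13z² + 30z - 50 = (z + 5)(z² + 8z - 10).
Apply the quadratic formula to z² + 8z - 10 = 0: z = (-8 ± √104)/2, i.e. z ≈ 1.099 or z ≈ -9.099.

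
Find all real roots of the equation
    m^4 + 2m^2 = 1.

Let u = m^2. The equation becomes u^2 + 2u - 1 = 0.
By the quadratic formula, u = -1 + sqrt(2) or u = -sqrt(2) - 1.
m^2 = -1 + sqrt(2) gives m = +/-sqrt(-1 + sqrt(2)) ~= +/-0.6436.
m^2 = -sqrt(2) - 1 < 0 has no real solution.

m = -0.6436 or m = 0.6436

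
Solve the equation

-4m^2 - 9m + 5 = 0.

Discriminant: (-9)^2 - 4*(-4)*5 = 161.
Quadratic formula: m = (9 +/- sqrt(161)) / (-8).
So m = -sqrt(161)/8 - 9/8 ~= -2.7111 or m = -9/8 + sqrt(161)/8 ~= 0.4611.

m = -2.7111 or m = 0.4611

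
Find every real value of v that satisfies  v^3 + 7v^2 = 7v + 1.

v = -7.873 or v = -0.127 or v = 1

Rearrange: v^3 + 7v^2 - 7v - 1 = 0.
Possible rational roots are divisors of -1. Testing v = 1 gives 0, so (v - 1) is a factor.
Divide: v^3 + 7v^2 - 7v - 1 = (v - 1)(v^2 + 8v + 1).
Apply the quadratic formula to v^2 + 8v + 1 = 0: v = (-8 +/- sqrt(60))/2, i.e. v ~= -0.127 or v ~= -7.873.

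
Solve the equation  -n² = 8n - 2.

n = -8.2426 or n = 0.2426

Rearrange to standard form: -n² - 8n + 2 = 0.
Discriminant: (-8)² − 4·(-1)·2 = 72.
Quadratic formula: n = (8 ± √72) / (-2).
So n = -3·√(2) - 4 ≈ -8.2426 or n = -4 + 3·√(2) ≈ 0.2426.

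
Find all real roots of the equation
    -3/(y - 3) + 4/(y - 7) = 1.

Multiply both sides by (y - 3)(y - 7):
-3(y - 7) + 4(y - 3) = (y - 3)(y - 7).
Expand and collect terms: y^2 - 11y + 12 = 0.
By the quadratic formula, y = (11 +/- sqrt(73)) / 2, so y ~= 9.772 or y ~= 1.228.
Neither value makes a denominator zero (y != 3, y != 7), so both are valid.

y = 1.228 or y = 9.772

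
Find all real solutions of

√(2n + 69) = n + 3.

Square both sides: 2n + 69 = (n + 3)².
Expand and rearrange: n² + 4n - 60 = 0.
Solving gives n = 6 or n = -10.
Check each candidate in the original equation:
  n = 6: √(81) = 9, while n + 3 = 9 — valid.
  n = -10: √(49) = 7, while n + 3 = -7 — extraneous.

n = 6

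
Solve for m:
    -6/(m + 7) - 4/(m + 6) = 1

m = -16.6235 or m = -6.3765

Multiply both sides by (m + 7)(m + 6):
-6(m + 6) - 4(m + 7) = (m + 7)(m + 6).
Expand and collect terms: m^2 + 23m + 106 = 0.
By the quadratic formula, m = (-23 +/- sqrt(105)) / 2, so m ~= -6.3765 or m ~= -16.6235.
Neither value makes a denominator zero (m != -7, m != -6), so both are valid.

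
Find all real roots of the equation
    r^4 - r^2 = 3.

Let u = r^2. The equation becomes u^2 - u - 3 = 0.
By the quadratic formula, u = 1/2 + sqrt(13)/2 or u = 1/2 - sqrt(13)/2.
r^2 = 1/2 + sqrt(13)/2 gives r = +/-sqrt(1/2 + sqrt(13)/2) ~= +/-1.5175.
r^2 = 1/2 - sqrt(13)/2 < 0 has no real solution.

r = -1.5175 or r = 1.5175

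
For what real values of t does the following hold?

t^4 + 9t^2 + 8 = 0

Let u = t^2. The equation becomes u^2 + 9u + 8 = 0.
Factor: (u + 8)(u + 1) = 0, so u = -8 or u = -1.
t^2 = -8 < 0 has no real solution.
t^2 = -1 < 0 has no real solution.

No real solutions.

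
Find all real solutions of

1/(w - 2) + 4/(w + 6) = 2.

w = -4.1504 or w = 2.6504

Multiply both sides by (w - 2)(w + 6):
(w + 6) + 4(w - 2) = 2(w - 2)(w + 6).
Expand and collect terms: 2w^2 + 3w - 22 = 0.
By the quadratic formula, w = (-3 +/- sqrt(185)) / 4, so w ~= 2.6504 or w ~= -4.1504.
Neither value makes a denominator zero (w != 2, w != -6), so both are valid.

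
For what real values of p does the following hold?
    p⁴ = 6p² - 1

p = -2.4142 or p = -0.4142 or p = 0.4142 or p = 2.4142

Let u = p². The equation becomes u² - 6u + 1 = 0.
By the quadratic formula, u = 2·√(2) + 3 or u = 3 - 2·√(2).
p² = 2·√(2) + 3 gives p = ±(1 + √(2)) ≈ ±2.4142.
p² = 3 - 2·√(2) gives p = ±(-1 + √(2)) ≈ ±0.4142.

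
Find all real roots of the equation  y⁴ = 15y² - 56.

y = -2.8284 or y = -2.6458 or y = 2.6458 or y = 2.8284

Let u = y². The equation becomes u² - 15u + 56 = 0.
Factor: (u - 7)(u - 8) = 0, so u = 7 or u = 8.
y² = 7 gives y = ±√(7) ≈ ±2.6458.
y² = 8 gives y = ±2·√(2) ≈ ±2.8284.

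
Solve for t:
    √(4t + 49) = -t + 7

t = 0

Square both sides: 4t + 49 = (-t + 7)².
Expand and rearrange: t² - 18t = 0.
Solving gives t = 18 or t = 0.
Check each candidate in the original equation:
  t = 18: √(121) = 11, while -t + 7 = -11 — extraneous.
  t = 0: √(49) = 7, while -t + 7 = 7 — valid.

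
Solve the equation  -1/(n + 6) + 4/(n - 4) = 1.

Multiply both sides by (n + 6)(n - 4):
-(n - 4) + 4(n + 6) = (n + 6)(n - 4).
Expand and collect terms: n² - n - 52 = 0.
By the quadratic formula, n = (1 ± √209) / 2, so n ≈ 7.7284 or n ≈ -6.7284.
Neither value makes a denominator zero (n ≠ -6, n ≠ 4), so both are valid.

n = -6.7284 or n = 7.7284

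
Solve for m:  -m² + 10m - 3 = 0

Discriminant: (10)² − 4·(-1)·(-3) = 88.
Quadratic formula: m = (-10 ± √88) / (-2).
So m = 5 - √(22) ≈ 0.3096 or m = √(22) + 5 ≈ 9.6904.

m = 0.3096 or m = 9.6904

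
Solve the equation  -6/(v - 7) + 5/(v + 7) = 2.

Multiply both sides by (v - 7)(v + 7):
-6(v + 7) + 5(v - 7) = 2(v - 7)(v + 7).
Expand and collect terms: 2v² + v - 21 = 0.
Factor or apply the quadratic formula: v = 3 or v = -3.5.
Neither value makes a denominator zero (v ≠ 7, v ≠ -7), so both are valid.

v = -3.5 or v = 3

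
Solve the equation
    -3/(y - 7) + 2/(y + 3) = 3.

Multiply both sides by (y - 7)(y + 3):
-3(y + 3) + 2(y - 7) = 3(y - 7)(y + 3).
Expand and collect terms: 3y² - 11y - 40 = 0.
By the quadratic formula, y = (11 ± √601) / 6, so y ≈ 5.9192 or y ≈ -2.2526.
Neither value makes a denominator zero (y ≠ 7, y ≠ -3), so both are valid.

y = -2.2526 or y = 5.9192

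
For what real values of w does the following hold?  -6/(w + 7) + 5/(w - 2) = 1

Multiply both sides by (w + 7)(w - 2):
-6(w - 2) + 5(w + 7) = (w + 7)(w - 2).
Expand and collect terms: w^2 + 6w - 61 = 0.
By the quadratic formula, w = (-6 +/- sqrt(280)) / 2, so w ~= 5.3666 or w ~= -11.3666.
Neither value makes a denominator zero (w != -7, w != 2), so both are valid.

w = -11.3666 or w = 5.3666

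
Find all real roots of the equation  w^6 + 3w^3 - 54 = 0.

Let u = w^3. The equation becomes u^2 + 3u - 54 = 0.
Factor: (u - 6)(u + 9) = 0, so u = 6 or u = -9.
w^3 = 6 gives w = (6)^(1/3) ~= 1.8171.
w^3 = -9 gives w = -(9)^(1/3) ~= -2.0801.

w = -2.0801 or w = 1.8171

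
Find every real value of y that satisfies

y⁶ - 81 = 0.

y = -2.0801 or y = 2.0801

Let u = y³. The equation becomes u² - 81 = 0.
Factor: (u - 9)(u + 9) = 0, so u = 9 or u = -9.
y³ = 9 gives y = ∛(9) ≈ 2.0801.
y³ = -9 gives y = -∛(9) ≈ -2.0801.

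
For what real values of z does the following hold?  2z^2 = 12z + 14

z = -1 or z = 7

Bring every term to one side: 2z^2 - 12z - 14 = 0.
Factor: 2(z - 7)(z + 1) = 0.
So z = 7 or z = -1.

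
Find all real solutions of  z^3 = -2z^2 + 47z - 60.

Rearrange: z^3 + 2z^2 - 47z + 60 = 0.
Possible rational roots are divisors of 60. Testing z = 5 gives 0, so (z - 5) is a factor.
Divide: z^3 + 2z^2 - 47z + 60 = (z - 5)(z^2 + 7z - 12).
Apply the quadratic formula to z^2 + 7z - 12 = 0: z = (-7 +/- sqrt(97))/2, i.e. z ~= 1.4244 or z ~= -8.4244.

z = -8.4244 or z = 1.4244 or z = 5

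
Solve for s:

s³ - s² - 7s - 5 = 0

s = -1.4495 or s = -1 or s = 3.4495

Possible rational roots are divisors of -5. Testing s = -1 gives 0, so (s + 1) is a factor.
Divide: s³ - s² - 7s - 5 = (s + 1)(s² - 2s - 5).
Apply the quadratic formula to s² - 2s - 5 = 0: s = (2 ± √24)/2, i.e. s ≈ 3.4495 or s ≈ -1.4495.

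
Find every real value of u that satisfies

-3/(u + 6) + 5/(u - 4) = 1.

u = -8.124 or u = 8.124

Multiply both sides by (u + 6)(u - 4):
-3(u - 4) + 5(u + 6) = (u + 6)(u - 4).
Expand and collect terms: u^2 - 66 = 0.
By the quadratic formula, u = (0 +/- sqrt(264)) / 2, so u ~= 8.124 or u ~= -8.124.
Neither value makes a denominator zero (u != -6, u != 4), so both are valid.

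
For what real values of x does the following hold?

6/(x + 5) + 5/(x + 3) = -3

x = -8 or x = -3.6667

Multiply both sides by (x + 5)(x + 3):
6(x + 3) + 5(x + 5) = -3(x + 5)(x + 3).
Expand and collect terms: -3x^2 - 35x - 88 = 0.
Factor or apply the quadratic formula: x = -8 or x = -3.6667.
Neither value makes a denominator zero (x != -5, x != -3), so both are valid.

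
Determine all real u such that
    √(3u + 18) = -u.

Square both sides: 3u + 18 = (-u)².
Expand and rearrange: u² - 3u - 18 = 0.
Solving gives u = 6 or u = -3.
Check each candidate in the original equation:
  u = 6: √(36) = 6, while -u = -6 — extraneous.
  u = -3: √(9) = 3, while -u = 3 — valid.

u = -3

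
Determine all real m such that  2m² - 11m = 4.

m = -0.3423 or m = 5.8423

Rearrange to standard form: 2m² - 11m - 4 = 0.
Discriminant: (-11)² − 4·2·(-4) = 153.
Quadratic formula: m = (11 ± √153) / 4.
So m = 11/4 + 3·√(17)/4 ≈ 5.8423 or m = 11/4 - 3·√(17)/4 ≈ -0.3423.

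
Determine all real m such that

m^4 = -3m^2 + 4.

m = -1 or m = 1

Let u = m^2. The equation becomes u^2 + 3u - 4 = 0.
Factor: (u - 1)(u + 4) = 0, so u = 1 or u = -4.
m^2 = 1 gives m = +/-1.
m^2 = -4 < 0 has no real solution.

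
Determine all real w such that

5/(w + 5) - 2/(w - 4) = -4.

w = -6.1915 or w = 4.4415

Multiply both sides by (w + 5)(w - 4):
5(w - 4) - 2(w + 5) = -4(w + 5)(w - 4).
Expand and collect terms: -4w² - 7w + 110 = 0.
By the quadratic formula, w = (7 ± √1809) / -8, so w ≈ -6.1915 or w ≈ 4.4415.
Neither value makes a denominator zero (w ≠ -5, w ≠ 4), so both are valid.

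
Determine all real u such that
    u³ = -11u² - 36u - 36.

u = -6 or u = -3 or u = -2

Rearrange: u³ + 11u² + 36u + 36 = 0.
Possible rational roots are divisors of 36. Testing u = -3 gives 0, so (u + 3) is a factor.
Divide: u³ + 11u² + 36u + 36 = (u + 3)(u² + 8u + 12).
Factor the quadratic: u = -2 or u = -6.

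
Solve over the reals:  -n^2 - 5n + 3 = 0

n = -5.5414 or n = 0.5414

Discriminant: (-5)^2 - 4*(-1)*3 = 37.
Quadratic formula: n = (5 +/- sqrt(37)) / (-2).
So n = -sqrt(37)/2 - 5/2 ~= -5.5414 or n = -5/2 + sqrt(37)/2 ~= 0.5414.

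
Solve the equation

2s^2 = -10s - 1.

s = -4.8979 or s = -0.1021

Rearrange to standard form: 2s^2 + 10s + 1 = 0.
Discriminant: (10)^2 - 4*2*1 = 92.
Quadratic formula: s = (-10 +/- sqrt(92)) / 4.
So s = -5/2 + sqrt(23)/2 ~= -0.1021 or s = -5/2 - sqrt(23)/2 ~= -4.8979.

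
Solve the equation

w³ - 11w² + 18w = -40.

Rearrange: w³ - 11w² + 18w + 40 = 0.
Possible rational roots are divisors of 40. Testing w = 4 gives 0, so (w - 4) is a factor.
Divide: w³ - 11w² + 18w + 40 = (w - 4)(w² - 7w - 10).
Apply the quadratic formula to w² - 7w - 10 = 0: w = (7 ± √89)/2, i.e. w ≈ 8.217 or w ≈ -1.217.

w = -1.217 or w = 4 or w = 8.217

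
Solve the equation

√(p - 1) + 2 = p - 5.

p = 10

Isolate the radical: √(p - 1) = p - 7.
Square both sides: p - 1 = (p - 7)².
Expand and rearrange: p² - 15p + 50 = 0.
Solving gives p = 10 or p = 5.
Check each candidate in the original equation:
  p = 10: √(9) = 3, while p - 7 = 3 — valid.
  p = 5: √(4) = 2, while p - 7 = -2 — extraneous.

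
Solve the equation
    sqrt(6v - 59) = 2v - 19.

v = 10 or v = 10.5

Square both sides: 6v - 59 = (2v - 19)^2.
Expand and rearrange: 4v^2 - 82v + 420 = 0.
Solving gives v = 10.5 or v = 10.
Check each candidate in the original equation:
  v = 10.5: sqrt(4) = 2, while 2v - 19 = 2 — valid.
  v = 10: sqrt(1) = 1, while 2v - 19 = 1 — valid.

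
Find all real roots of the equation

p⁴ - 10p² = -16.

Let u = p². The equation becomes u² - 10u + 16 = 0.
Factor: (u - 2)(u - 8) = 0, so u = 2 or u = 8.
p² = 2 gives p = ±√(2) ≈ ±1.4142.
p² = 8 gives p = ±2·√(2) ≈ ±2.8284.

p = -2.8284 or p = -1.4142 or p = 1.4142 or p = 2.8284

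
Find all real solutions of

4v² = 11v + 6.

v = -0.4664 or v = 3.2164

Rearrange to standard form: 4v² - 11v - 6 = 0.
Discriminant: (-11)² − 4·4·(-6) = 217.
Quadratic formula: v = (11 ± √217) / 8.
So v = 11/8 + √(217)/8 ≈ 3.2164 or v = 11/8 - √(217)/8 ≈ -0.4664.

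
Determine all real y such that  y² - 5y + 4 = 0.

Factor: (y - 1)(y - 4) = 0.
So y = 1 or y = 4.

y = 1 or y = 4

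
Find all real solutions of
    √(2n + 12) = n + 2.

n = 2

Square both sides: 2n + 12 = (n + 2)².
Expand and rearrange: n² + 2n - 8 = 0.
Solving gives n = 2 or n = -4.
Check each candidate in the original equation:
  n = 2: √(16) = 4, while n + 2 = 4 — valid.
  n = -4: √(4) = 2, while n + 2 = -2 — extraneous.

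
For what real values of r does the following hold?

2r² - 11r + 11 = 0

Discriminant: (-11)² − 4·2·11 = 33.
Quadratic formula: r = (11 ± √33) / 4.
So r = √(33)/4 + 11/4 ≈ 4.1861 or r = 11/4 - √(33)/4 ≈ 1.3139.

r = 1.3139 or r = 4.1861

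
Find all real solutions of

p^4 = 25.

Let u = p^2. The equation becomes u^2 - 25 = 0.
Factor: (u - 5)(u + 5) = 0, so u = 5 or u = -5.
p^2 = 5 gives p = +/-sqrt(5) ~= +/-2.2361.
p^2 = -5 < 0 has no real solution.

p = -2.2361 or p = 2.2361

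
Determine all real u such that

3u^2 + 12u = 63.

Bring every term to one side: 3u^2 + 12u - 63 = 0.
Factor: 3(u - 3)(u + 7) = 0.
So u = 3 or u = -7.

u = -7 or u = 3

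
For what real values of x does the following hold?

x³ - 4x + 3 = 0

Possible rational roots are divisors of 3. Testing x = 1 gives 0, so (x - 1) is a factor.
Divide: x³ - 4x + 3 = (x - 1)(x² + x - 3).
Apply the quadratic formula to x² + x - 3 = 0: x = (-1 ± √13)/2, i.e. x ≈ 1.3028 or x ≈ -2.3028.

x = -2.3028 or x = 1 or x = 1.3028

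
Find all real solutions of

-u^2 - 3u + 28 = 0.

u = -7 or u = 4

Factor: -1(u - 4)(u + 7) = 0.
So u = 4 or u = -7.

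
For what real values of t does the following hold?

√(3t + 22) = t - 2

Square both sides: 3t + 22 = (t - 2)².
Expand and rearrange: t² - 7t - 18 = 0.
Solving gives t = 9 or t = -2.
Check each candidate in the original equation:
  t = 9: √(49) = 7, while t - 2 = 7 — valid.
  t = -2: √(16) = 4, while t - 2 = -4 — extraneous.

t = 9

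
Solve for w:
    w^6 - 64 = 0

w = -2 or w = 2

Let u = w^3. The equation becomes u^2 - 64 = 0.
Factor: (u + 8)(u - 8) = 0, so u = -8 or u = 8.
w^3 = -8 gives w = -2.
w^3 = 8 gives w = 2.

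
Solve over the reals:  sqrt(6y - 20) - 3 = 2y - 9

y = 3.5 or y = 4

Isolate the radical: sqrt(6y - 20) = 2y - 6.
Square both sides: 6y - 20 = (2y - 6)^2.
Expand and rearrange: 4y^2 - 30y + 56 = 0.
Solving gives y = 4 or y = 3.5.
Check each candidate in the original equation:
  y = 4: sqrt(4) = 2, while 2y - 6 = 2 — valid.
  y = 3.5: sqrt(1) = 1, while 2y - 6 = 1 — valid.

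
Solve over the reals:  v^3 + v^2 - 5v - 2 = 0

v = -2.618 or v = -0.382 or v = 2

Possible rational roots are divisors of -2. Testing v = 2 gives 0, so (v - 2) is a factor.
Divide: v^3 + v^2 - 5v - 2 = (v - 2)(v^2 + 3v + 1).
Apply the quadratic formula to v^2 + 3v + 1 = 0: v = (-3 +/- sqrt(5))/2, i.e. v ~= -0.382 or v ~= -2.618.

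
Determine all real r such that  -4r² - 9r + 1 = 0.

Discriminant: (-9)² − 4·(-4)·1 = 97.
Quadratic formula: r = (9 ± √97) / (-8).
So r = -√(97)/8 - 9/8 ≈ -2.3561 or r = -9/8 + √(97)/8 ≈ 0.1061.

r = -2.3561 or r = 0.1061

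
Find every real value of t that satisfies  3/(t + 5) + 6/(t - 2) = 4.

Multiply both sides by (t + 5)(t - 2):
3(t - 2) + 6(t + 5) = 4(t + 5)(t - 2).
Expand and collect terms: 4t² + 3t - 64 = 0.
By the quadratic formula, t = (-3 ± √1033) / 8, so t ≈ 3.6425 or t ≈ -4.3925.
Neither value makes a denominator zero (t ≠ -5, t ≠ 2), so both are valid.

t = -4.3925 or t = 3.6425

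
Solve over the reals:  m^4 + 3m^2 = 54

Let u = m^2. The equation becomes u^2 + 3u - 54 = 0.
Factor: (u + 9)(u - 6) = 0, so u = -9 or u = 6.
m^2 = -9 < 0 has no real solution.
m^2 = 6 gives m = +/-sqrt(6) ~= +/-2.4495.

m = -2.4495 or m = 2.4495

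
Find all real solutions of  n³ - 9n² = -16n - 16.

Rearrange: n³ - 9n² + 16n + 16 = 0.
Possible rational roots are divisors of 16. Testing n = 4 gives 0, so (n - 4) is a factor.
Divide: n³ - 9n² + 16n + 16 = (n - 4)(n² - 5n - 4).
Apply the quadratic formula to n² - 5n - 4 = 0: n = (5 ± √41)/2, i.e. n ≈ 5.7016 or n ≈ -0.7016.

n = -0.7016 or n = 4 or n = 5.7016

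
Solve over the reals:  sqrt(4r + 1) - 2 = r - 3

r = 6

Isolate the radical: sqrt(4r + 1) = r - 1.
Square both sides: 4r + 1 = (r - 1)^2.
Expand and rearrange: r^2 - 6r = 0.
Solving gives r = 6 or r = 0.
Check each candidate in the original equation:
  r = 6: sqrt(25) = 5, while r - 1 = 5 — valid.
  r = 0: sqrt(1) = 1, while r - 1 = -1 — extraneous.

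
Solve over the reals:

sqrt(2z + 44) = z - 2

Square both sides: 2z + 44 = (z - 2)^2.
Expand and rearrange: z^2 - 6z - 40 = 0.
Solving gives z = 10 or z = -4.
Check each candidate in the original equation:
  z = 10: sqrt(64) = 8, while z - 2 = 8 — valid.
  z = -4: sqrt(36) = 6, while z - 2 = -6 — extraneous.

z = 10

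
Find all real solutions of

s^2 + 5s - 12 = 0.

s = -6.772 or s = 1.772

Discriminant: (5)^2 - 4*1*(-12) = 73.
Quadratic formula: s = (-5 +/- sqrt(73)) / 2.
So s = -5/2 + sqrt(73)/2 ~= 1.772 or s = -sqrt(73)/2 - 5/2 ~= -6.772.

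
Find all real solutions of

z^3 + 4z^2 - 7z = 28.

z = -4 or z = -2.6458 or z = 2.6458

Rearrange: z^3 + 4z^2 - 7z - 28 = 0.
Possible rational roots are divisors of -28. Testing z = -4 gives 0, so (z + 4) is a factor.
Divide: z^3 + 4z^2 - 7z - 28 = (z + 4)(z^2 - 7).
Apply the quadratic formula to z^2 - 7 = 0: z = (0 +/- sqrt(28))/2, i.e. z ~= 2.6458 or z ~= -2.6458.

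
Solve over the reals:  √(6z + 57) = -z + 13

z = 4

Square both sides: 6z + 57 = (-z + 13)².
Expand and rearrange: z² - 32z + 112 = 0.
Solving gives z = 28 or z = 4.
Check each candidate in the original equation:
  z = 28: √(225) = 15, while -z + 13 = -15 — extraneous.
  z = 4: √(81) = 9, while -z + 13 = 9 — valid.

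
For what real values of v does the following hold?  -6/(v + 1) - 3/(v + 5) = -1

v = -4 or v = 7

Multiply both sides by (v + 1)(v + 5):
-6(v + 5) - 3(v + 1) = -(v + 1)(v + 5).
Expand and collect terms: -v² + 3v + 28 = 0.
Factor or apply the quadratic formula: v = -4 or v = 7.
Neither value makes a denominator zero (v ≠ -1, v ≠ -5), so both are valid.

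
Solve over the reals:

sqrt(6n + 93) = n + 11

Square both sides: 6n + 93 = (n + 11)^2.
Expand and rearrange: n^2 + 16n + 28 = 0.
Solving gives n = -2 or n = -14.
Check each candidate in the original equation:
  n = -2: sqrt(81) = 9, while n + 11 = 9 — valid.
  n = -14: sqrt(9) = 3, while n + 11 = -3 — extraneous.

n = -2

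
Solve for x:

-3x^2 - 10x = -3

x = -3.6103 or x = 0.277

Rearrange to standard form: -3x^2 - 10x + 3 = 0.
Discriminant: (-10)^2 - 4*(-3)*3 = 136.
Quadratic formula: x = (10 +/- sqrt(136)) / (-6).
So x = -sqrt(34)/3 - 5/3 ~= -3.6103 or x = -5/3 + sqrt(34)/3 ~= 0.277.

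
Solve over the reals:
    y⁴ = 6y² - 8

y = -2 or y = -1.4142 or y = 1.4142 or y = 2

Let u = y². The equation becomes u² - 6u + 8 = 0.
Factor: (u - 4)(u - 2) = 0, so u = 4 or u = 2.
y² = 4 gives y = ±2.
y² = 2 gives y = ±√(2) ≈ ±1.4142.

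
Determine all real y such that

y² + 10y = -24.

Bring every term to one side: y² + 10y + 24 = 0.
Factor: (y + 4)(y + 6) = 0.
So y = -4 or y = -6.

y = -6 or y = -4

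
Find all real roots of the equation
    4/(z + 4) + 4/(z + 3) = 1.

z = -3.5311 or z = 4.5311

Multiply both sides by (z + 4)(z + 3):
4(z + 3) + 4(z + 4) = (z + 4)(z + 3).
Expand and collect terms: z² - z - 16 = 0.
By the quadratic formula, z = (1 ± √65) / 2, so z ≈ 4.5311 or z ≈ -3.5311.
Neither value makes a denominator zero (z ≠ -4, z ≠ -3), so both are valid.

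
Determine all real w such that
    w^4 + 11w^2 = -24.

Let u = w^2. The equation becomes u^2 + 11u + 24 = 0.
Factor: (u + 3)(u + 8) = 0, so u = -3 or u = -8.
w^2 = -3 < 0 has no real solution.
w^2 = -8 < 0 has no real solution.

No real solutions.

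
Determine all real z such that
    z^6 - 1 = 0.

Let u = z^3. The equation becomes u^2 - 1 = 0.
Factor: (u - 1)(u + 1) = 0, so u = 1 or u = -1.
z^3 = 1 gives z = 1.
z^3 = -1 gives z = -1.

z = -1 or z = 1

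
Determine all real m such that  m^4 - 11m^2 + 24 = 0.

m = -2.8284 or m = -1.7321 or m = 1.7321 or m = 2.8284

Let u = m^2. The equation becomes u^2 - 11u + 24 = 0.
Factor: (u - 8)(u - 3) = 0, so u = 8 or u = 3.
m^2 = 8 gives m = +/-2*sqrt(2) ~= +/-2.8284.
m^2 = 3 gives m = +/-sqrt(3) ~= +/-1.7321.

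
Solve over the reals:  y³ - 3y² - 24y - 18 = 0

y = -3 or y = -0.873 or y = 6.873

Possible rational roots are divisors of -18. Testing y = -3 gives 0, so (y + 3) is a factor.
Divide: y³ - 3y² - 24y - 18 = (y + 3)(y² - 6y - 6).
Apply the quadratic formula to y² - 6y - 6 = 0: y = (6 ± √60)/2, i.e. y ≈ 6.873 or y ≈ -0.873.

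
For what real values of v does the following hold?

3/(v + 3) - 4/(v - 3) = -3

v = -3.8368 or v = 4.1701

Multiply both sides by (v + 3)(v - 3):
3(v - 3) - 4(v + 3) = -3(v + 3)(v - 3).
Expand and collect terms: -3v^2 + v + 48 = 0.
By the quadratic formula, v = (-1 +/- sqrt(577)) / -6, so v ~= -3.8368 or v ~= 4.1701.
Neither value makes a denominator zero (v != -3, v != 3), so both are valid.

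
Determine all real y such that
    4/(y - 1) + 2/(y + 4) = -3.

Multiply both sides by (y - 1)(y + 4):
4(y + 4) + 2(y - 1) = -3(y - 1)(y + 4).
Expand and collect terms: -3y^2 - 15y - 2 = 0.
By the quadratic formula, y = (15 +/- sqrt(201)) / -6, so y ~= -4.8629 or y ~= -0.1371.
Neither value makes a denominator zero (y != 1, y != -4), so both are valid.

y = -4.8629 or y = -0.1371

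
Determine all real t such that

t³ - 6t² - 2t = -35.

Rearrange: t³ - 6t² - 2t + 35 = 0.
Possible rational roots are divisors of 35. Testing t = 5 gives 0, so (t - 5) is a factor.
Divide: t³ - 6t² - 2t + 35 = (t - 5)(t² - t - 7).
Apply the quadratic formula to t² - t - 7 = 0: t = (1 ± √29)/2, i.e. t ≈ 3.1926 or t ≈ -2.1926.

t = -2.1926 or t = 3.1926 or t = 5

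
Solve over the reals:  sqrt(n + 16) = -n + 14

Square both sides: n + 16 = (-n + 14)^2.
Expand and rearrange: n^2 - 29n + 180 = 0.
Solving gives n = 20 or n = 9.
Check each candidate in the original equation:
  n = 20: sqrt(36) = 6, while -n + 14 = -6 — extraneous.
  n = 9: sqrt(25) = 5, while -n + 14 = 5 — valid.

n = 9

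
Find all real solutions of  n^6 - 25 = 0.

Let u = n^3. The equation becomes u^2 - 25 = 0.
Factor: (u - 5)(u + 5) = 0, so u = 5 or u = -5.
n^3 = 5 gives n = (5)^(1/3) ~= 1.71.
n^3 = -5 gives n = -(5)^(1/3) ~= -1.71.

n = -1.71 or n = 1.71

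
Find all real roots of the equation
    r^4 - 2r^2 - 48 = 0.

r = -2.8284 or r = 2.8284

Let u = r^2. The equation becomes u^2 - 2u - 48 = 0.
Factor: (u - 8)(u + 6) = 0, so u = 8 or u = -6.
r^2 = 8 gives r = +/-2*sqrt(2) ~= +/-2.8284.
r^2 = -6 < 0 has no real solution.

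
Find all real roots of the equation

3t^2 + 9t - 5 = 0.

Discriminant: (9)^2 - 4*3*(-5) = 141.
Quadratic formula: t = (-9 +/- sqrt(141)) / 6.
So t = -3/2 + sqrt(141)/6 ~= 0.4791 or t = -sqrt(141)/6 - 3/2 ~= -3.4791.

t = -3.4791 or t = 0.4791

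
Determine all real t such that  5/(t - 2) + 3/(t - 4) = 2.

t = 3 or t = 7

Multiply both sides by (t - 2)(t - 4):
5(t - 4) + 3(t - 2) = 2(t - 2)(t - 4).
Expand and collect terms: 2t² - 20t + 42 = 0.
Factor or apply the quadratic formula: t = 7 or t = 3.
Neither value makes a denominator zero (t ≠ 2, t ≠ 4), so both are valid.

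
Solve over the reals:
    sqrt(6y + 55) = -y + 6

y = -1

Square both sides: 6y + 55 = (-y + 6)^2.
Expand and rearrange: y^2 - 18y - 19 = 0.
Solving gives y = 19 or y = -1.
Check each candidate in the original equation:
  y = 19: sqrt(169) = 13, while -y + 6 = -13 — extraneous.
  y = -1: sqrt(49) = 7, while -y + 6 = 7 — valid.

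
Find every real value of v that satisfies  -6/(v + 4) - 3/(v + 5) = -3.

v = -4.7321 or v = -1.2679

Multiply both sides by (v + 4)(v + 5):
-6(v + 5) - 3(v + 4) = -3(v + 4)(v + 5).
Expand and collect terms: -3v^2 - 18v - 18 = 0.
By the quadratic formula, v = (18 +/- sqrt(108)) / -6, so v ~= -4.7321 or v ~= -1.2679.
Neither value makes a denominator zero (v != -4, v != -5), so both are valid.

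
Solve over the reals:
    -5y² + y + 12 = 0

Discriminant: (1)² − 4·(-5)·12 = 241.
Quadratic formula: y = (-1 ± √241) / (-10).
So y = 1/10 - √(241)/10 ≈ -1.4524 or y = 1/10 + √(241)/10 ≈ 1.6524.

y = -1.4524 or y = 1.6524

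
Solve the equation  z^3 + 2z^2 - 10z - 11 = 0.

z = -3.8541 or z = -1 or z = 2.8541

Possible rational roots are divisors of -11. Testing z = -1 gives 0, so (z + 1) is a factor.
Divide: z^3 + 2z^2 - 10z - 11 = (z + 1)(z^2 + z - 11).
Apply the quadratic formula to z^2 + z - 11 = 0: z = (-1 +/- sqrt(45))/2, i.e. z ~= 2.8541 or z ~= -3.8541.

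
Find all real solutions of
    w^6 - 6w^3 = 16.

Let u = w^3. The equation becomes u^2 - 6u - 16 = 0.
Factor: (u + 2)(u - 8) = 0, so u = -2 or u = 8.
w^3 = -2 gives w = -(2)^(1/3) ~= -1.2599.
w^3 = 8 gives w = 2.

w = -1.2599 or w = 2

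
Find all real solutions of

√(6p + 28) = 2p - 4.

Square both sides: 6p + 28 = (2p - 4)².
Expand and rearrange: 4p² - 22p - 12 = 0.
Solving gives p = 6 or p = -0.5.
Check each candidate in the original equation:
  p = 6: √(64) = 8, while 2p - 4 = 8 — valid.
  p = -0.5: √(25) = 5, while 2p - 4 = -5 — extraneous.

p = 6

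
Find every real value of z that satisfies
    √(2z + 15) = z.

Square both sides: 2z + 15 = (z)².
Expand and rearrange: z² - 2z - 15 = 0.
Solving gives z = 5 or z = -3.
Check each candidate in the original equation:
  z = 5: √(25) = 5, while z = 5 — valid.
  z = -3: √(9) = 3, while z = -3 — extraneous.

z = 5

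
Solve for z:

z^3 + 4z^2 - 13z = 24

Rearrange: z^3 + 4z^2 - 13z - 24 = 0.
Possible rational roots are divisors of -24. Testing z = 3 gives 0, so (z - 3) is a factor.
Divide: z^3 + 4z^2 - 13z - 24 = (z - 3)(z^2 + 7z + 8).
Apply the quadratic formula to z^2 + 7z + 8 = 0: z = (-7 +/- sqrt(17))/2, i.e. z ~= -1.4384 or z ~= -5.5616.

z = -5.5616 or z = -1.4384 or z = 3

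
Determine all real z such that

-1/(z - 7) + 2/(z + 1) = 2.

Multiply both sides by (z - 7)(z + 1):
-(z + 1) + 2(z - 7) = 2(z - 7)(z + 1).
Expand and collect terms: 2z² - 13z + 1 = 0.
By the quadratic formula, z = (13 ± √161) / 4, so z ≈ 6.4221 or z ≈ 0.0779.
Neither value makes a denominator zero (z ≠ 7, z ≠ -1), so both are valid.

z = 0.0779 or z = 6.4221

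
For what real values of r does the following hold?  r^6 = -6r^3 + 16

Let u = r^3. The equation becomes u^2 + 6u - 16 = 0.
Factor: (u - 2)(u + 8) = 0, so u = 2 or u = -8.
r^3 = 2 gives r = (2)^(1/3) ~= 1.2599.
r^3 = -8 gives r = -2.

r = -2 or r = 1.2599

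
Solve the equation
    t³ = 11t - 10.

t = -3.7016 or t = 1 or t = 2.7016

Rearrange: t³ - 11t + 10 = 0.
Possible rational roots are divisors of 10. Testing t = 1 gives 0, so (t - 1) is a factor.
Divide: t³ - 11t + 10 = (t - 1)(t² + t - 10).
Apply the quadratic formula to t² + t - 10 = 0: t = (-1 ± √41)/2, i.e. t ≈ 2.7016 or t ≈ -3.7016.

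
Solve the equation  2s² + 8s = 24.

s = -6 or s = 2

Bring every term to one side: 2s² + 8s - 24 = 0.
Factor: 2(s - 2)(s + 6) = 0.
So s = 2 or s = -6.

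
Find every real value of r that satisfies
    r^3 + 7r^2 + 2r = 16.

r = -6.2749 or r = -2 or r = 1.2749

Rearrange: r^3 + 7r^2 + 2r - 16 = 0.
Possible rational roots are divisors of -16. Testing r = -2 gives 0, so (r + 2) is a factor.
Divide: r^3 + 7r^2 + 2r - 16 = (r + 2)(r^2 + 5r - 8).
Apply the quadratic formula to r^2 + 5r - 8 = 0: r = (-5 +/- sqrt(57))/2, i.e. r ~= 1.2749 or r ~= -6.2749.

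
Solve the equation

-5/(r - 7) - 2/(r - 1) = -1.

r = 2 or r = 13

Multiply both sides by (r - 7)(r - 1):
-5(r - 1) - 2(r - 7) = -(r - 7)(r - 1).
Expand and collect terms: -r^2 + 15r - 26 = 0.
Factor or apply the quadratic formula: r = 2 or r = 13.
Neither value makes a denominator zero (r != 7, r != 1), so both are valid.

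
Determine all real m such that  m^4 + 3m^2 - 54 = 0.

Let u = m^2. The equation becomes u^2 + 3u - 54 = 0.
Factor: (u - 6)(u + 9) = 0, so u = 6 or u = -9.
m^2 = 6 gives m = +/-sqrt(6) ~= +/-2.4495.
m^2 = -9 < 0 has no real solution.

m = -2.4495 or m = 2.4495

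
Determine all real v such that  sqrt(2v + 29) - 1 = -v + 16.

v = 10

Isolate the radical: sqrt(2v + 29) = -v + 17.
Square both sides: 2v + 29 = (-v + 17)^2.
Expand and rearrange: v^2 - 36v + 260 = 0.
Solving gives v = 26 or v = 10.
Check each candidate in the original equation:
  v = 26: sqrt(81) = 9, while -v + 17 = -9 — extraneous.
  v = 10: sqrt(49) = 7, while -v + 17 = 7 — valid.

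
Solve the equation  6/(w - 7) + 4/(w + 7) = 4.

w = -6.1027 or w = 8.6027

Multiply both sides by (w - 7)(w + 7):
6(w + 7) + 4(w - 7) = 4(w - 7)(w + 7).
Expand and collect terms: 4w² - 10w - 210 = 0.
By the quadratic formula, w = (10 ± √3460) / 8, so w ≈ 8.6027 or w ≈ -6.1027.
Neither value makes a denominator zero (w ≠ 7, w ≠ -7), so both are valid.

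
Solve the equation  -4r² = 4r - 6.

Rearrange to standard form: -4r² - 4r + 6 = 0.
Discriminant: (-4)² − 4·(-4)·6 = 112.
Quadratic formula: r = (4 ± √112) / (-8).
So r = -√(7)/2 - 1/2 ≈ -1.8229 or r = -1/2 + √(7)/2 ≈ 0.8229.

r = -1.8229 or r = 0.8229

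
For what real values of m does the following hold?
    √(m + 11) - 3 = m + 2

m = -2

Isolate the radical: √(m + 11) = m + 5.
Square both sides: m + 11 = (m + 5)².
Expand and rearrange: m² + 9m + 14 = 0.
Solving gives m = -2 or m = -7.
Check each candidate in the original equation:
  m = -2: √(9) = 3, while m + 5 = 3 — valid.
  m = -7: √(4) = 2, while m + 5 = -2 — extraneous.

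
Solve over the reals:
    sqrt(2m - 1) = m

Square both sides: 2m - 1 = (m)^2.
Expand and rearrange: m^2 - 2m + 1 = 0.
This gives the repeated root m = 1.
Check in the original equation:
  m = 1: sqrt(1) = 1, while m = 1 — valid.

m = 1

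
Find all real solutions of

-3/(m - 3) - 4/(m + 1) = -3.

Multiply both sides by (m - 3)(m + 1):
-3(m + 1) - 4(m - 3) = -3(m - 3)(m + 1).
Expand and collect terms: -3m² + 13m = 0.
Factor or apply the quadratic formula: m = 0 or m = 4.3333.
Neither value makes a denominator zero (m ≠ 3, m ≠ -1), so both are valid.

m = 0 or m = 4.3333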